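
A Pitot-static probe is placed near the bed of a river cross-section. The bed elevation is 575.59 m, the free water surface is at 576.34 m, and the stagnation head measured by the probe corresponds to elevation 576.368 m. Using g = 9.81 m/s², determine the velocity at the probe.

Near the bed, under hydrostatic conditions, the piezometric head (z + ψ) equals the free-surface elevation, 576.34 m.
Velocity head = total − piezometric = 576.368 − 576.34 = 0.028 m.
v = √(2g·h_v) = √(2 × 9.81 × 0.028) = 0.741 m/s.

v ≈ 0.741 m/s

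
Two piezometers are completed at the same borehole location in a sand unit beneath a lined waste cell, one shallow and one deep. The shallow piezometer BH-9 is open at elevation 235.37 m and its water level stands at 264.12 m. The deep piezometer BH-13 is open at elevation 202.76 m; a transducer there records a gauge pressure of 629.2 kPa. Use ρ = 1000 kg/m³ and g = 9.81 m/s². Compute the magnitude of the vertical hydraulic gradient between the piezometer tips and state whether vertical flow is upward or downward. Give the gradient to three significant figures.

|i_v| ≈ 0.0852; vertical flow is upward

Total head at BH-9: h = 264.12 m (water level in the standpipe).
Pressure head at BH-13: ψ = P/(ρg) = 629.2×1000 / (1000 × 9.81) = 64.14 m.
Total head at BH-13: h = z + ψ = 202.76 + 64.14 = 266.90 m.
Δh = h(BH-9) − h(BH-13) = 264.12 − 266.90 = -2.78 m.
Vertical separation Δz = 235.37 − 202.76 = 32.61 m.
|i_v| = |Δh| / Δz = 2.78 / 32.61 = 0.0852.
Head is higher in the deep piezometer, so vertical flow is upward (discharge condition).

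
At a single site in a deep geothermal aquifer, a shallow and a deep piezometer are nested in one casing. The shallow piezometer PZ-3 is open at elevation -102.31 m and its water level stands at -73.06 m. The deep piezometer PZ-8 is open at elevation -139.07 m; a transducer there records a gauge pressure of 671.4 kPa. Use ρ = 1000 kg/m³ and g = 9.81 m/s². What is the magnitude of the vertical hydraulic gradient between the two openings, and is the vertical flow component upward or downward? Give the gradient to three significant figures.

|i_v| ≈ 0.0661; vertical flow is upward

Total head at PZ-3: h = -73.06 m (water level in the standpipe).
Pressure head at PZ-8: ψ = P/(ρg) = 671.4×1000 / (1000 × 9.81) = 68.44 m.
Total head at PZ-8: h = z + ψ = -139.07 + 68.44 = -70.63 m.
Δh = h(PZ-3) − h(PZ-8) = -73.06 − (-70.63) = -2.43 m.
Vertical separation Δz = -102.31 − (-139.07) = 36.76 m.
|i_v| = |Δh| / Δz = 2.43 / 36.76 = 0.0661.
Head is higher in the deep piezometer, so vertical flow is upward (discharge condition).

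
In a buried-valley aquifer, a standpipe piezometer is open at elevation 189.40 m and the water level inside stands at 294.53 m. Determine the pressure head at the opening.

ψ ≈ 105.13 m

Total head h = 294.53 m (the water-surface elevation in the piezometer).
Pressure head ψ = h − z = 294.53 − 189.40 = 105.13 m.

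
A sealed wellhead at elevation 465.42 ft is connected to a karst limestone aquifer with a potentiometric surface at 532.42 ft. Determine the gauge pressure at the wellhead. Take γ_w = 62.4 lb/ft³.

Head above the cap: Δh = 532.42 − 465.42 = 67.00 ft.
P = γΔh/144 = 62.4 × 67.00 / 144 = 29.0 psi.

P ≈ 29.0 psi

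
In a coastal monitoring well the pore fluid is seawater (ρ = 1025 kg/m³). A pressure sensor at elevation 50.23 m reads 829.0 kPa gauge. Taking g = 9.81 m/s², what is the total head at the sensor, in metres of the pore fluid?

h ≈ 132.67 m

ψ = P/(ρg) = 829.0×1000 / (1025 × 9.81) = 82.44 m.
h = z + ψ = 50.23 + 82.44 = 132.67 m.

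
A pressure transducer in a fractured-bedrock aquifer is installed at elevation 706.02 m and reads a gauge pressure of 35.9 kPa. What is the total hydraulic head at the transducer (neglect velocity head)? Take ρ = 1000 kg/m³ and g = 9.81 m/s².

h ≈ 709.68 m

ψ = P/(ρg) = 35.9×1000 / (1000 × 9.81) = 3.66 m.
h = z + ψ = 706.02 + 3.66 = 709.68 m.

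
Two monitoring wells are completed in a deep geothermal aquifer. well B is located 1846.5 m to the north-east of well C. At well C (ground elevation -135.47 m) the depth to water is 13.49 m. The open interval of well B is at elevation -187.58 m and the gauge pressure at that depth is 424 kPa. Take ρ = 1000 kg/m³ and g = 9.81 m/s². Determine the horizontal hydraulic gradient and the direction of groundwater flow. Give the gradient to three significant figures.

i ≈ 0.00249; groundwater flows toward the south-west

Total head at well C: h = -135.47 − 13.49 = -148.96 m.
Pressure head at well B: ψ = P/(ρg) = 424×1000 / (1000 × 9.81) = 43.22 m.
Total head at well B: h = z + ψ = -187.58 + 43.22 = -144.36 m.
Head difference: h(well C) − h(well B) = -148.96 − (-144.36) = -4.60 m.
Hydraulic gradient: i = |Δh| / L = 4.60 / 1846.5 = 0.00249.
Flow is from higher to lower head: from well B toward well C, i.e. toward the south-west.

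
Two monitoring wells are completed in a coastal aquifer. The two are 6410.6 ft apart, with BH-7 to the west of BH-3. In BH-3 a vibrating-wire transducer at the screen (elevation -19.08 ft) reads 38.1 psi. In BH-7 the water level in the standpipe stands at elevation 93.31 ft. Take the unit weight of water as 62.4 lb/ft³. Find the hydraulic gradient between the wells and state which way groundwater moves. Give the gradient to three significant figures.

Pressure head at BH-3: ψ = 144·P/γ = 144 × 38.1 / 62.4 = 87.92 ft.
Total head at BH-3: h = z + ψ = -19.08 + 87.92 = 68.84 ft.
Total head at BH-7: h = 93.31 ft (water level in the piezometer is the total head).
Head difference: h(BH-3) − h(BH-7) = 68.84 − 93.31 = -24.47 ft.
Hydraulic gradient: i = |Δh| / L = 24.47 / 6410.6 = 0.00382.
Flow is from higher to lower head: from BH-7 toward BH-3, i.e. toward the east.

i ≈ 0.00382; groundwater flows toward the east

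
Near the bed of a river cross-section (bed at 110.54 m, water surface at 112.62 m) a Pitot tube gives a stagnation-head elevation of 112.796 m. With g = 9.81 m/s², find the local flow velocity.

Near the bed, under hydrostatic conditions, the piezometric head (z + ψ) equals the free-surface elevation, 112.62 m.
Velocity head = total − piezometric = 112.796 − 112.62 = 0.176 m.
v = √(2g·h_v) = √(2 × 9.81 × 0.176) = 1.86 m/s.

v ≈ 1.86 m/s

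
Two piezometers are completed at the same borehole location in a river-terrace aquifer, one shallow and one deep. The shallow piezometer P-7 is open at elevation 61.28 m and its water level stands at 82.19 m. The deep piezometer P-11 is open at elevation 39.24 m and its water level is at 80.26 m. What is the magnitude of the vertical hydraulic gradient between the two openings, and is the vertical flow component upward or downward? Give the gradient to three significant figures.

Total head at P-7: h = 82.19 m (water level in the standpipe).
Total head at P-11: h = 80.26 m.
Δh = h(P-7) − h(P-11) = 82.19 − 80.26 = 1.93 m.
Vertical separation Δz = 61.28 − 39.24 = 22.04 m.
|i_v| = |Δh| / Δz = 1.93 / 22.04 = 0.0876.
Head is higher in the shallow piezometer, so vertical flow is downward (recharge condition).

|i_v| ≈ 0.0876; vertical flow is downward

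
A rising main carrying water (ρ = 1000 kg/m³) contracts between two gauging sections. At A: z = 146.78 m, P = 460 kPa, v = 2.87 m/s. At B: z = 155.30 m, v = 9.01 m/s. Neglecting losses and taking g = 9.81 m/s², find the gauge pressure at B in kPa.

Pressure head at A: ψ₁ = P₁/(ρg) = 460×1000 / (1000 × 9.81) = 46.89 m.
Velocity heads: v₁²/2g = 2.87²/19.62 = 0.420 m; v₂²/2g = 9.01²/19.62 = 4.138 m.
Total head H = z₁ + ψ₁ + v₁²/2g = 146.78 + 46.89 + 0.420 = 194.09 m.
ψ₂ = H − z₂ − v₂²/2g = 194.09 − 155.30 − 4.138 = 34.65 m.
P₂ = ρgψ₂ = 1000 × 9.81 × 34.65 ≈ 340 kPa.

P₂ ≈ 340 kPa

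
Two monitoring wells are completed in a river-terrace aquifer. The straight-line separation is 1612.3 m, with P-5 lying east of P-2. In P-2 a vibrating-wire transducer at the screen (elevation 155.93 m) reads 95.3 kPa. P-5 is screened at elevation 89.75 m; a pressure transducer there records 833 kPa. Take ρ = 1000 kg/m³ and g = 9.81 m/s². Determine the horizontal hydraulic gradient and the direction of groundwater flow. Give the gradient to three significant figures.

i ≈ 0.00559; groundwater flows toward the west

Pressure head at P-2: ψ = P/(ρg) = 95.3×1000 / (1000 × 9.81) = 9.71 m.
Total head at P-2: h = z + ψ = 155.93 + 9.71 = 165.64 m.
Pressure head at P-5: ψ = P/(ρg) = 833×1000 / (1000 × 9.81) = 84.91 m.
Total head at P-5: h = z + ψ = 89.75 + 84.91 = 174.66 m.
Head difference: h(P-2) − h(P-5) = 165.64 − 174.66 = -9.02 m.
Hydraulic gradient: i = |Δh| / L = 9.02 / 1612.3 = 0.00559.
Flow is from higher to lower head: from P-5 toward P-2, i.e. toward the west.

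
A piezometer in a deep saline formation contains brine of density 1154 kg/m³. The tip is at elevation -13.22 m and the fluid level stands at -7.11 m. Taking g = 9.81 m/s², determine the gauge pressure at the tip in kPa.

Pressure head ψ = h − z = -7.11 − (-13.22) = 6.11 m.
P = ρgψ = 1154 × 9.81 × 6.11 = 69170 Pa ≈ 69.2 kPa.

P ≈ 69.2 kPa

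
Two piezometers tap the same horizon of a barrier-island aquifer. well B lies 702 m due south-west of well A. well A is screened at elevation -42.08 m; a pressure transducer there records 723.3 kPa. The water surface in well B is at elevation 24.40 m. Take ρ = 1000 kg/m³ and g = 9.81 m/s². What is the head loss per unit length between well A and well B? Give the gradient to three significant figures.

i ≈ 0.0103 m/m

Pressure head at well A: ψ = P/(ρg) = 723.3×1000 / (1000 × 9.81) = 73.73 m.
Total head at well A: h = z + ψ = -42.08 + 73.73 = 31.65 m.
Total head at well B: h = 24.40 m (water level in the piezometer is the total head).
Head difference: h(well A) − h(well B) = 31.65 − 24.40 = 7.25 m.
Hydraulic gradient: i = |Δh| / L = 7.25 / 702 = 0.0103.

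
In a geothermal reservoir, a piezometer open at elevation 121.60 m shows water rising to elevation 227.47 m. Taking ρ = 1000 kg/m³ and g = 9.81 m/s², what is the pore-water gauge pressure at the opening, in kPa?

P ≈ 1040 kPa

Pressure head ψ = h − z = 227.47 − 121.60 = 105.87 m.
P = ρgψ = 1000 × 9.81 × 105.87 = 1038585 Pa ≈ 1040 kPa.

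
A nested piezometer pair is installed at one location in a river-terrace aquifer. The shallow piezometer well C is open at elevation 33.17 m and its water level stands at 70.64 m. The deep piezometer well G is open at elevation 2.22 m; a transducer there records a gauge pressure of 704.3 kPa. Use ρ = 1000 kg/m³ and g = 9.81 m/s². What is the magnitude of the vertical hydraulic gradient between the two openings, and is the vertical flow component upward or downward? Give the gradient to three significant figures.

|i_v| ≈ 0.109; vertical flow is upward

Total head at well C: h = 70.64 m (water level in the standpipe).
Pressure head at well G: ψ = P/(ρg) = 704.3×1000 / (1000 × 9.81) = 71.79 m.
Total head at well G: h = z + ψ = 2.22 + 71.79 = 74.01 m.
Δh = h(well C) − h(well G) = 70.64 − 74.01 = -3.37 m.
Vertical separation Δz = 33.17 − 2.22 = 30.95 m.
|i_v| = |Δh| / Δz = 3.37 / 30.95 = 0.109.
Head is higher in the deep piezometer, so vertical flow is upward (discharge condition).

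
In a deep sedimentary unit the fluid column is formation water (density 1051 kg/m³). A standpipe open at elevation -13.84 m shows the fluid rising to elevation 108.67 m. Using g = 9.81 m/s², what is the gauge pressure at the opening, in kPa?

Pressure head ψ = h − z = 108.67 − (-13.84) = 122.51 m.
P = ρgψ = 1051 × 9.81 × 122.51 = 1263116 Pa ≈ 1260 kPa.

P ≈ 1260 kPa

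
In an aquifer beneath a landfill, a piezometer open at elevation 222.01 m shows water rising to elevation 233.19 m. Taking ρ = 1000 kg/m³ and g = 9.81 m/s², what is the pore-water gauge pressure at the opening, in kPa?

Pressure head ψ = h − z = 233.19 − 222.01 = 11.18 m.
P = ρgψ = 1000 × 9.81 × 11.18 = 109676 Pa ≈ 110 kPa.

P ≈ 110 kPa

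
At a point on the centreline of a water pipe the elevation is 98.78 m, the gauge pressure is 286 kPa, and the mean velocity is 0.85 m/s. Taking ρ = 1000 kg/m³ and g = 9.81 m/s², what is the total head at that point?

Pressure head ψ = P/(ρg) = 286×1000 / (1000 × 9.81) = 29.15 m.
Velocity head = v²/(2g) = 0.85² / (2 × 9.81) = 0.037 m.
h = z + ψ + v²/(2g) = 98.78 + 29.15 + 0.037 = 127.97 m.

h ≈ 127.97 m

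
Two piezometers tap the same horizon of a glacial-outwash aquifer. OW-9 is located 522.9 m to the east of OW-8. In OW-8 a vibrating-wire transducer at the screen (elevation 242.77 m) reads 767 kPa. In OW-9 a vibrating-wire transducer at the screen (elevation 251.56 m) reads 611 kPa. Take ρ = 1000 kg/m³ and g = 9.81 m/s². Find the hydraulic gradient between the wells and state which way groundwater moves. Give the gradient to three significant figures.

i ≈ 0.0136; groundwater flows toward the east

Pressure head at OW-8: ψ = P/(ρg) = 767×1000 / (1000 × 9.81) = 78.19 m.
Total head at OW-8: h = z + ψ = 242.77 + 78.19 = 320.96 m.
Pressure head at OW-9: ψ = P/(ρg) = 611×1000 / (1000 × 9.81) = 62.28 m.
Total head at OW-9: h = z + ψ = 251.56 + 62.28 = 313.84 m.
Head difference: h(OW-8) − h(OW-9) = 320.96 − 313.84 = 7.12 m.
Hydraulic gradient: i = |Δh| / L = 7.12 / 522.9 = 0.0136.
Flow is from higher to lower head: from OW-8 toward OW-9, i.e. toward the east.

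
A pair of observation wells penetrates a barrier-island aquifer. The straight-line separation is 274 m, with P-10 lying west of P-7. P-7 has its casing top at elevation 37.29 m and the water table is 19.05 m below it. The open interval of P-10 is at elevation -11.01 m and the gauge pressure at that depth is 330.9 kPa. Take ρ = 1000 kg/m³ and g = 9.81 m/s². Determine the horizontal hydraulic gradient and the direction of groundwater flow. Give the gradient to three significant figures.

i ≈ 0.0164; groundwater flows toward the east

Total head at P-7: h = 37.29 − 19.05 = 18.24 m.
Pressure head at P-10: ψ = P/(ρg) = 330.9×1000 / (1000 × 9.81) = 33.73 m.
Total head at P-10: h = z + ψ = -11.01 + 33.73 = 22.72 m.
Head difference: h(P-7) − h(P-10) = 18.24 − 22.72 = -4.48 m.
Hydraulic gradient: i = |Δh| / L = 4.48 / 274 = 0.0164.
Flow is from higher to lower head: from P-10 toward P-7, i.e. toward the east.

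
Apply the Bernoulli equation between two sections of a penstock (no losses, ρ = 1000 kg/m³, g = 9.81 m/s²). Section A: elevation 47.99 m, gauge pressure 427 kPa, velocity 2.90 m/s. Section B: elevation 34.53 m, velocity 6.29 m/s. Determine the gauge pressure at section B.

Pressure head at A: ψ₁ = P₁/(ρg) = 427×1000 / (1000 × 9.81) = 43.53 m.
Velocity heads: v₁²/2g = 2.90²/19.62 = 0.429 m; v₂²/2g = 6.29²/19.62 = 2.017 m.
Total head H = z₁ + ψ₁ + v₁²/2g = 47.99 + 43.53 + 0.429 = 91.95 m.
ψ₂ = H − z₂ − v₂²/2g = 91.95 − 34.53 − 2.017 = 55.40 m.
P₂ = ρgψ₂ = 1000 × 9.81 × 55.40 ≈ 543 kPa.

P₂ ≈ 543 kPa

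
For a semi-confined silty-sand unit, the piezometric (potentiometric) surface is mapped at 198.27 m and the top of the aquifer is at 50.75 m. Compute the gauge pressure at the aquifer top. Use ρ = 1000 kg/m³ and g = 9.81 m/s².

Pressure head at the aquifer top: ψ = h − z = 198.27 − 50.75 = 147.52 m.
P = ρgψ = 1000 × 9.81 × 147.52 = 1447171 Pa ≈ 1450 kPa.

P ≈ 1450 kPa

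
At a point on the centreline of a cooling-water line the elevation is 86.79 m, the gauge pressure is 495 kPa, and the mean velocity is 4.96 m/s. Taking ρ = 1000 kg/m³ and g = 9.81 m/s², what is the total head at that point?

h ≈ 138.50 m

Pressure head ψ = P/(ρg) = 495×1000 / (1000 × 9.81) = 50.46 m.
Velocity head = v²/(2g) = 4.96² / (2 × 9.81) = 1.254 m.
h = z + ψ + v²/(2g) = 86.79 + 50.46 + 1.254 = 138.50 m.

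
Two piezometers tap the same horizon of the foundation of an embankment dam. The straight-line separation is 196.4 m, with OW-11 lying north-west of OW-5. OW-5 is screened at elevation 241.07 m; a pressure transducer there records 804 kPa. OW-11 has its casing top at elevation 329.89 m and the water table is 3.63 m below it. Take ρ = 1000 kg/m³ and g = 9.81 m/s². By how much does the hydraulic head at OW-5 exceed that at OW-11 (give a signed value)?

Δh ≈ -3.23 m

Pressure head at OW-5: ψ = P/(ρg) = 804×1000 / (1000 × 9.81) = 81.96 m.
Total head at OW-5: h = z + ψ = 241.07 + 81.96 = 323.03 m.
Total head at OW-11: h = 329.89 − 3.63 = 326.26 m.
Head difference: h(OW-5) − h(OW-11) = 323.03 − 326.26 = -3.23 m.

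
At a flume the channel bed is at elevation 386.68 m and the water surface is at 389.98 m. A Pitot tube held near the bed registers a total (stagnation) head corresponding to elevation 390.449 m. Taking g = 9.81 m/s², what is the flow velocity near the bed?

Near the bed, under hydrostatic conditions, the piezometric head (z + ψ) equals the free-surface elevation, 389.98 m.
Velocity head = total − piezometric = 390.449 − 389.98 = 0.469 m.
v = √(2g·h_v) = √(2 × 9.81 × 0.469) = 3.03 m/s.

v ≈ 3.03 m/s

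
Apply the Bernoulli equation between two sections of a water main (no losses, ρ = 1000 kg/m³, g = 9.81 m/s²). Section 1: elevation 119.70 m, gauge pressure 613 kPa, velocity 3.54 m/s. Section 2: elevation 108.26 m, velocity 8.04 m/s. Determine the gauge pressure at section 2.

P₂ ≈ 699 kPa

Pressure head at 1: ψ₁ = P₁/(ρg) = 613×1000 / (1000 × 9.81) = 62.49 m.
Velocity heads: v₁²/2g = 3.54²/19.62 = 0.639 m; v₂²/2g = 8.04²/19.62 = 3.295 m.
Total head H = z₁ + ψ₁ + v₁²/2g = 119.70 + 62.49 + 0.639 = 182.83 m.
ψ₂ = H − z₂ − v₂²/2g = 182.83 − 108.26 − 3.295 = 71.28 m.
P₂ = ρgψ₂ = 1000 × 9.81 × 71.28 ≈ 699 kPa.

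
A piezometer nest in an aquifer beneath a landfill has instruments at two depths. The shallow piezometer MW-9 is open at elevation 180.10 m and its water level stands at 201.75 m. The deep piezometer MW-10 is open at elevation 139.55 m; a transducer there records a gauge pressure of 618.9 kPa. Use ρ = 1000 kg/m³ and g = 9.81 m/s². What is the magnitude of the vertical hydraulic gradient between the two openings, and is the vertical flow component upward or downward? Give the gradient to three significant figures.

|i_v| ≈ 0.0219; vertical flow is upward

Total head at MW-9: h = 201.75 m (water level in the standpipe).
Pressure head at MW-10: ψ = P/(ρg) = 618.9×1000 / (1000 × 9.81) = 63.09 m.
Total head at MW-10: h = z + ψ = 139.55 + 63.09 = 202.64 m.
Δh = h(MW-9) − h(MW-10) = 201.75 − 202.64 = -0.89 m.
Vertical separation Δz = 180.10 − 139.55 = 40.55 m.
|i_v| = |Δh| / Δz = 0.89 / 40.55 = 0.0219.
Head is higher in the deep piezometer, so vertical flow is upward (discharge condition).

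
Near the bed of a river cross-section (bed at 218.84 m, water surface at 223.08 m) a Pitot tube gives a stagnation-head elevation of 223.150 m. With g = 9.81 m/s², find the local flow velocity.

Near the bed, under hydrostatic conditions, the piezometric head (z + ψ) equals the free-surface elevation, 223.08 m.
Velocity head = total − piezometric = 223.150 − 223.08 = 0.070 m.
v = √(2g·h_v) = √(2 × 9.81 × 0.070) = 1.17 m/s.

v ≈ 1.17 m/s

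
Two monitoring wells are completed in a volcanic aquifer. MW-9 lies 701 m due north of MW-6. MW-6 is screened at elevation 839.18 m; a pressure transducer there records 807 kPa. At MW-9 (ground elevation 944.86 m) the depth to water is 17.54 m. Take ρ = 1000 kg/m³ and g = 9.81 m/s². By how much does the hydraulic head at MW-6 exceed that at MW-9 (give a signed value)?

Pressure head at MW-6: ψ = P/(ρg) = 807×1000 / (1000 × 9.81) = 82.26 m.
Total head at MW-6: h = z + ψ = 839.18 + 82.26 = 921.44 m.
Total head at MW-9: h = 944.86 − 17.54 = 927.32 m.
Head difference: h(MW-6) − h(MW-9) = 921.44 − 927.32 = -5.88 m.

Δh ≈ -5.88 m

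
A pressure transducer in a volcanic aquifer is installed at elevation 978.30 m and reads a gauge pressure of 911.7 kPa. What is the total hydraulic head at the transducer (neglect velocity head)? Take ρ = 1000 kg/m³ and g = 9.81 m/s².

ψ = P/(ρg) = 911.7×1000 / (1000 × 9.81) = 92.94 m.
h = z + ψ = 978.30 + 92.94 = 1071.24 m.

h ≈ 1071.24 m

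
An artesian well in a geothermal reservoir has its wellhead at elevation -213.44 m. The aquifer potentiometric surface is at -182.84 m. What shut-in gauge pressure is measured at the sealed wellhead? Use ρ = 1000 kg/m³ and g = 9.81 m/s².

P ≈ 300 kPa

Head above the cap: Δh = -182.84 − (-213.44) = 30.60 m.
P = ρgΔh = 1000 × 9.81 × 30.60 = 300186 Pa ≈ 300 kPa.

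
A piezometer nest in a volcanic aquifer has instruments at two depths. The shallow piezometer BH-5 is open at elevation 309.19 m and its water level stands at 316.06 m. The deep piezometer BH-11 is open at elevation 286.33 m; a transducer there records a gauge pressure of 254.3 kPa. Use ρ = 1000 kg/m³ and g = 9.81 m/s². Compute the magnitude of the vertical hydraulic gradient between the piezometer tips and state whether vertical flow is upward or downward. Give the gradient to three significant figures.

Total head at BH-5: h = 316.06 m (water level in the standpipe).
Pressure head at BH-11: ψ = P/(ρg) = 254.3×1000 / (1000 × 9.81) = 25.92 m.
Total head at BH-11: h = z + ψ = 286.33 + 25.92 = 312.25 m.
Δh = h(BH-5) − h(BH-11) = 316.06 − 312.25 = 3.81 m.
Vertical separation Δz = 309.19 − 286.33 = 22.86 m.
|i_v| = |Δh| / Δz = 3.81 / 22.86 = 0.167.
Head is higher in the shallow piezometer, so vertical flow is downward (recharge condition).

|i_v| ≈ 0.167; vertical flow is downward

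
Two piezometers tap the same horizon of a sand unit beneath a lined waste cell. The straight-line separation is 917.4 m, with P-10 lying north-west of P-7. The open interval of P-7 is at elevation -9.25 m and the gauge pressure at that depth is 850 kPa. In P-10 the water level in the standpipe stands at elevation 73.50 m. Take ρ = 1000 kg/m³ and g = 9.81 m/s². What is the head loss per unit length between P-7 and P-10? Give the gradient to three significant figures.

i ≈ 0.00425 m/m

Pressure head at P-7: ψ = P/(ρg) = 850×1000 / (1000 × 9.81) = 86.65 m.
Total head at P-7: h = z + ψ = -9.25 + 86.65 = 77.40 m.
Total head at P-10: h = 73.50 m (water level in the piezometer is the total head).
Head difference: h(P-7) − h(P-10) = 77.40 − 73.50 = 3.90 m.
Hydraulic gradient: i = |Δh| / L = 3.90 / 917.4 = 0.00425.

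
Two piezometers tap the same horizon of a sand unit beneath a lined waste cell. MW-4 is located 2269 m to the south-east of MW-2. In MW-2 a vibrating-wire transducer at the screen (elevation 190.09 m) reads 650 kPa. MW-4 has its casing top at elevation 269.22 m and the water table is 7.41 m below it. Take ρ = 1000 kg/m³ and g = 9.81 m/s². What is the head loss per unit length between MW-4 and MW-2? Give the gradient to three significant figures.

Pressure head at MW-2: ψ = P/(ρg) = 650×1000 / (1000 × 9.81) = 66.26 m.
Total head at MW-2: h = z + ψ = 190.09 + 66.26 = 256.35 m.
Total head at MW-4: h = 269.22 − 7.41 = 261.81 m.
Head difference: h(MW-2) − h(MW-4) = 256.35 − 261.81 = -5.46 m.
Hydraulic gradient: i = |Δh| / L = 5.46 / 2269 = 0.00241.

i ≈ 0.00241 m/m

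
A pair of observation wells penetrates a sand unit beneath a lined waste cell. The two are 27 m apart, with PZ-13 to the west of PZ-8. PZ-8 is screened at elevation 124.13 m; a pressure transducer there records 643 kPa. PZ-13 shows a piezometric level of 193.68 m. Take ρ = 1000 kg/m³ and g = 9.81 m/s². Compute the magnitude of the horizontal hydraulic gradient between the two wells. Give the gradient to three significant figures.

i ≈ 0.148

Pressure head at PZ-8: ψ = P/(ρg) = 643×1000 / (1000 × 9.81) = 65.55 m.
Total head at PZ-8: h = z + ψ = 124.13 + 65.55 = 189.68 m.
Total head at PZ-13: h = 193.68 m (water level in the piezometer is the total head).
Head difference: h(PZ-8) − h(PZ-13) = 189.68 − 193.68 = -4.00 m.
Hydraulic gradient: i = |Δh| / L = 4.00 / 27 = 0.148.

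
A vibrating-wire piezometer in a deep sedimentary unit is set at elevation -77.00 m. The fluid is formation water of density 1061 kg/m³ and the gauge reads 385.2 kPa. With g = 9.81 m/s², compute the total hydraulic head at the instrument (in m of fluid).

ψ = P/(ρg) = 385.2×1000 / (1061 × 9.81) = 37.01 m.
h = z + ψ = -77.00 + 37.01 = -39.99 m.

h ≈ -39.99 m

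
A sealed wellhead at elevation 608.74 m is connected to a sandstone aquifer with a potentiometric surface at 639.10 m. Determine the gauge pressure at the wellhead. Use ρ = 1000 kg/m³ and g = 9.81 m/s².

P ≈ 298 kPa

Head above the cap: Δh = 639.10 − 608.74 = 30.36 m.
P = ρgΔh = 1000 × 9.81 × 30.36 = 297832 Pa ≈ 298 kPa.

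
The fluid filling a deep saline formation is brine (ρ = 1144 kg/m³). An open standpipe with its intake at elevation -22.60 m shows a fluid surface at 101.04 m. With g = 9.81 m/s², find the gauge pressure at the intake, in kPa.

Pressure head ψ = h − z = 101.04 − (-22.60) = 123.64 m.
P = ρgψ = 1144 × 9.81 × 123.64 = 1387567 Pa ≈ 1390 kPa.

P ≈ 1390 kPa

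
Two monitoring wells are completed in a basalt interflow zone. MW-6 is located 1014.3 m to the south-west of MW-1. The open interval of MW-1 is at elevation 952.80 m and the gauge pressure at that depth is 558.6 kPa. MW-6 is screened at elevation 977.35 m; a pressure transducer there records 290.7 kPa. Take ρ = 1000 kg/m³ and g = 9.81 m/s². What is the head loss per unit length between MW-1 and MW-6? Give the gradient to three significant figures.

i ≈ 0.00272 m/m

Pressure head at MW-1: ψ = P/(ρg) = 558.6×1000 / (1000 × 9.81) = 56.94 m.
Total head at MW-1: h = z + ψ = 952.80 + 56.94 = 1009.74 m.
Pressure head at MW-6: ψ = P/(ρg) = 290.7×1000 / (1000 × 9.81) = 29.63 m.
Total head at MW-6: h = z + ψ = 977.35 + 29.63 = 1006.98 m.
Head difference: h(MW-1) − h(MW-6) = 1009.74 − 1006.98 = 2.76 m.
Hydraulic gradient: i = |Δh| / L = 2.76 / 1014.3 = 0.00272.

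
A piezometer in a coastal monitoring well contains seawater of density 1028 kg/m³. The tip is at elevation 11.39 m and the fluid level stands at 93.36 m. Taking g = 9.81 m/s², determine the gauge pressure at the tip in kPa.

Pressure head ψ = h − z = 93.36 − 11.39 = 81.97 m.
P = ρgψ = 1028 × 9.81 × 81.97 = 826641 Pa ≈ 827 kPa.

P ≈ 827 kPa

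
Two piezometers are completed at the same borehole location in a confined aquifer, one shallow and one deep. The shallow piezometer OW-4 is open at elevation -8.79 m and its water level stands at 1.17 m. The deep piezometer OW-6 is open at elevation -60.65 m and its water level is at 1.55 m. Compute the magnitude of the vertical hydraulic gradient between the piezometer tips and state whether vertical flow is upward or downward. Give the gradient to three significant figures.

|i_v| ≈ 0.00733; vertical flow is upward

Total head at OW-4: h = 1.17 m (water level in the standpipe).
Total head at OW-6: h = 1.55 m.
Δh = h(OW-4) − h(OW-6) = 1.17 − 1.55 = -0.38 m.
Vertical separation Δz = -8.79 − (-60.65) = 51.86 m.
|i_v| = |Δh| / Δz = 0.38 / 51.86 = 0.00733.
Head is higher in the deep piezometer, so vertical flow is upward (discharge condition).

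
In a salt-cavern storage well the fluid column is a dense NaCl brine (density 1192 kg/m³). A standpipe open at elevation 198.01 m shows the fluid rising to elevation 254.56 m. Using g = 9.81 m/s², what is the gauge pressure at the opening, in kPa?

Pressure head ψ = h − z = 254.56 − 198.01 = 56.55 m.
P = ρgψ = 1192 × 9.81 × 56.55 = 661269 Pa ≈ 661 kPa.

P ≈ 661 kPa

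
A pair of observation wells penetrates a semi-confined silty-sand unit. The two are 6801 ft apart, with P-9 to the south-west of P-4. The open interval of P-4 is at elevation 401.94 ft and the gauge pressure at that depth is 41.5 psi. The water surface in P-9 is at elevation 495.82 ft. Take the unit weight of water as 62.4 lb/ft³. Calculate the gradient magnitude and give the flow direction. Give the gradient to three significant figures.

Pressure head at P-4: ψ = 144·P/γ = 144 × 41.5 / 62.4 = 95.77 ft.
Total head at P-4: h = z + ψ = 401.94 + 95.77 = 497.71 ft.
Total head at P-9: h = 495.82 ft (water level in the piezometer is the total head).
Head difference: h(P-4) − h(P-9) = 497.71 − 495.82 = 1.89 ft.
Hydraulic gradient: i = |Δh| / L = 1.89 / 6801 = 0.000278.
Flow is from higher to lower head: from P-4 toward P-9, i.e. toward the south-west.

i ≈ 0.000278; groundwater flows toward the south-west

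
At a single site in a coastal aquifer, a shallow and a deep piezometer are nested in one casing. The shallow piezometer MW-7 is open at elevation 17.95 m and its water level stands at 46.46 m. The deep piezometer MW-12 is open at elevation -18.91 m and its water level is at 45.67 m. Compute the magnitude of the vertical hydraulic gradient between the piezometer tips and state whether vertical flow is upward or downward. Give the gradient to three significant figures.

Total head at MW-7: h = 46.46 m (water level in the standpipe).
Total head at MW-12: h = 45.67 m.
Δh = h(MW-7) − h(MW-12) = 46.46 − 45.67 = 0.79 m.
Vertical separation Δz = 17.95 − (-18.91) = 36.86 m.
|i_v| = |Δh| / Δz = 0.79 / 36.86 = 0.0214.
Head is higher in the shallow piezometer, so vertical flow is downward (recharge condition).

|i_v| ≈ 0.0214; vertical flow is downward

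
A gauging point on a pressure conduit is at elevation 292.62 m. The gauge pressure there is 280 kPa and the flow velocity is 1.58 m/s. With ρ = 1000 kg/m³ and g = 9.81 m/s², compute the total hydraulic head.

Pressure head ψ = P/(ρg) = 280×1000 / (1000 × 9.81) = 28.54 m.
Velocity head = v²/(2g) = 1.58² / (2 × 9.81) = 0.127 m.
h = z + ψ + v²/(2g) = 292.62 + 28.54 + 0.127 = 321.29 m.

h ≈ 321.29 m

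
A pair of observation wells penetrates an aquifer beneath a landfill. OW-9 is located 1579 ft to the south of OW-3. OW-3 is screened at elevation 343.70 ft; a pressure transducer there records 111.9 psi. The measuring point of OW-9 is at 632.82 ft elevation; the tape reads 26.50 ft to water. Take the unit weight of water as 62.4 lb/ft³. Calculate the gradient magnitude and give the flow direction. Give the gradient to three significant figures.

i ≈ 0.00278; groundwater flows toward the north

Pressure head at OW-3: ψ = 144·P/γ = 144 × 111.9 / 62.4 = 258.23 ft.
Total head at OW-3: h = z + ψ = 343.70 + 258.23 = 601.93 ft.
Total head at OW-9: h = 632.82 − 26.50 = 606.32 ft.
Head difference: h(OW-3) − h(OW-9) = 601.93 − 606.32 = -4.39 ft.
Hydraulic gradient: i = |Δh| / L = 4.39 / 1579 = 0.00278.
Flow is from higher to lower head: from OW-9 toward OW-3, i.e. toward the north.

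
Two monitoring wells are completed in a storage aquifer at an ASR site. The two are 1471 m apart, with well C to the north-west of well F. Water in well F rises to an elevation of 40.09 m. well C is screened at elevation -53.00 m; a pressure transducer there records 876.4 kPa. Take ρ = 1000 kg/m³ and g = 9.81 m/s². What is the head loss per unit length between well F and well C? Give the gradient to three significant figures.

Total head at well F: h = 40.09 m (water level in the piezometer is the total head).
Pressure head at well C: ψ = P/(ρg) = 876.4×1000 / (1000 × 9.81) = 89.34 m.
Total head at well C: h = z + ψ = -53.00 + 89.34 = 36.34 m.
Head difference: h(well F) − h(well C) = 40.09 − 36.34 = 3.75 m.
Hydraulic gradient: i = |Δh| / L = 3.75 / 1471 = 0.00255.

i ≈ 0.00255 m/m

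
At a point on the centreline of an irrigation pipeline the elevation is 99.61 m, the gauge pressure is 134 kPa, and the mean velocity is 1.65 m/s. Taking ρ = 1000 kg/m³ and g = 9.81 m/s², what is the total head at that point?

h ≈ 113.41 m

Pressure head ψ = P/(ρg) = 134×1000 / (1000 × 9.81) = 13.66 m.
Velocity head = v²/(2g) = 1.65² / (2 × 9.81) = 0.139 m.
h = z + ψ + v²/(2g) = 99.61 + 13.66 + 0.139 = 113.41 m.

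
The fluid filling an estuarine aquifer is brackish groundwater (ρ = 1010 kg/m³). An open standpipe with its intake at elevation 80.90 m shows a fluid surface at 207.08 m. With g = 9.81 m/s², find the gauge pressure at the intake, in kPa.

Pressure head ψ = h − z = 207.08 − 80.90 = 126.18 m.
P = ρgψ = 1010 × 9.81 × 126.18 = 1250204 Pa ≈ 1250 kPa.

P ≈ 1250 kPa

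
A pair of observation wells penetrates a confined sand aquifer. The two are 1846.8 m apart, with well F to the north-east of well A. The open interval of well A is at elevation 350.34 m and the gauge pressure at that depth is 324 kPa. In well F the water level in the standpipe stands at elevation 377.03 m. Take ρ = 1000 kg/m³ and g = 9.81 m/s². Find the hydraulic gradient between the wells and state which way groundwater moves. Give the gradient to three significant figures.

i ≈ 0.00343; groundwater flows toward the north-east

Pressure head at well A: ψ = P/(ρg) = 324×1000 / (1000 × 9.81) = 33.03 m.
Total head at well A: h = z + ψ = 350.34 + 33.03 = 383.37 m.
Total head at well F: h = 377.03 m (water level in the piezometer is the total head).
Head difference: h(well A) − h(well F) = 383.37 − 377.03 = 6.34 m.
Hydraulic gradient: i = |Δh| / L = 6.34 / 1846.8 = 0.00343.
Flow is from higher to lower head: from well A toward well F, i.e. toward the north-east.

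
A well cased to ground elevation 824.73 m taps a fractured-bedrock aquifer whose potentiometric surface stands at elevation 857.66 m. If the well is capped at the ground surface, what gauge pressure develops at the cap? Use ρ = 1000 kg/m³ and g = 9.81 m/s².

P ≈ 323 kPa

Head above the cap: Δh = 857.66 − 824.73 = 32.93 m.
P = ρgΔh = 1000 × 9.81 × 32.93 = 323043 Pa ≈ 323 kPa.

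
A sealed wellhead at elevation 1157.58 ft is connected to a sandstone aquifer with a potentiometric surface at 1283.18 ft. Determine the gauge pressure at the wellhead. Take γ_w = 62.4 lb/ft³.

Head above the cap: Δh = 1283.18 − 1157.58 = 125.60 ft.
P = γΔh/144 = 62.4 × 125.60 / 144 = 54.4 psi.

P ≈ 54.4 psi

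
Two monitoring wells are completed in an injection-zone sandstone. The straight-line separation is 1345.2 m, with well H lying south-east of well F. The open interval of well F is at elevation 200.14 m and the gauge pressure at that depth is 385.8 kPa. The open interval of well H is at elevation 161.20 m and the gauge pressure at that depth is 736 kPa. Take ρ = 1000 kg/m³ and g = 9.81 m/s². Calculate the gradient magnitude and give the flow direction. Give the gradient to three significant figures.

i ≈ 0.00241; groundwater flows toward the south-east

Pressure head at well F: ψ = P/(ρg) = 385.8×1000 / (1000 × 9.81) = 39.33 m.
Total head at well F: h = z + ψ = 200.14 + 39.33 = 239.47 m.
Pressure head at well H: ψ = P/(ρg) = 736×1000 / (1000 × 9.81) = 75.03 m.
Total head at well H: h = z + ψ = 161.20 + 75.03 = 236.23 m.
Head difference: h(well F) − h(well H) = 239.47 − 236.23 = 3.24 m.
Hydraulic gradient: i = |Δh| / L = 3.24 / 1345.2 = 0.00241.
Flow is from higher to lower head: from well F toward well H, i.e. toward the south-east.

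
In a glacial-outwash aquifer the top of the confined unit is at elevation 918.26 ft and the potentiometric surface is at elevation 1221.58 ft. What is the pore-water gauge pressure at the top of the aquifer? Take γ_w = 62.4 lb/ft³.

Pressure head at the aquifer top: ψ = h − z = 1221.58 − 918.26 = 303.32 ft.
P = γψ/144 = 62.4 × 303.32 / 144 = 131 psi.

P ≈ 131 psi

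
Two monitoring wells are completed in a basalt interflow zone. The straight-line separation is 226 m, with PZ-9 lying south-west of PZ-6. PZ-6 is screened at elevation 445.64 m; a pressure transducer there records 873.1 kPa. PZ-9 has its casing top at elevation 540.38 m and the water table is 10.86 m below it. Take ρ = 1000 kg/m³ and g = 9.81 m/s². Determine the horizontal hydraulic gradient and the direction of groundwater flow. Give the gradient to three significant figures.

i ≈ 0.0227; groundwater flows toward the south-west

Pressure head at PZ-6: ψ = P/(ρg) = 873.1×1000 / (1000 × 9.81) = 89.00 m.
Total head at PZ-6: h = z + ψ = 445.64 + 89.00 = 534.64 m.
Total head at PZ-9: h = 540.38 − 10.86 = 529.52 m.
Head difference: h(PZ-6) − h(PZ-9) = 534.64 − 529.52 = 5.12 m.
Hydraulic gradient: i = |Δh| / L = 5.12 / 226 = 0.0227.
Flow is from higher to lower head: from PZ-6 toward PZ-9, i.e. toward the south-west.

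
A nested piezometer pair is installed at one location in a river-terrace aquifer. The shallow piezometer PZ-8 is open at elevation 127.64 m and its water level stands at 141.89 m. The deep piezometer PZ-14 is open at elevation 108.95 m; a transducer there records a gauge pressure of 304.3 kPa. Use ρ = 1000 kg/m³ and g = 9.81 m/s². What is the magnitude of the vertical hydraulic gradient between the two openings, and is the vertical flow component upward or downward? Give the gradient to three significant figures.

|i_v| ≈ 0.103; vertical flow is downward

Total head at PZ-8: h = 141.89 m (water level in the standpipe).
Pressure head at PZ-14: ψ = P/(ρg) = 304.3×1000 / (1000 × 9.81) = 31.02 m.
Total head at PZ-14: h = z + ψ = 108.95 + 31.02 = 139.97 m.
Δh = h(PZ-8) − h(PZ-14) = 141.89 − 139.97 = 1.92 m.
Vertical separation Δz = 127.64 − 108.95 = 18.69 m.
|i_v| = |Δh| / Δz = 1.92 / 18.69 = 0.103.
Head is higher in the shallow piezometer, so vertical flow is downward (recharge condition).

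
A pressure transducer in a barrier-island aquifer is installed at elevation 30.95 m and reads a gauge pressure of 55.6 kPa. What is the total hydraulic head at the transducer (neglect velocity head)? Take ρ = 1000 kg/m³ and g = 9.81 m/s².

ψ = P/(ρg) = 55.6×1000 / (1000 × 9.81) = 5.67 m.
h = z + ψ = 30.95 + 5.67 = 36.62 m.

h ≈ 36.62 m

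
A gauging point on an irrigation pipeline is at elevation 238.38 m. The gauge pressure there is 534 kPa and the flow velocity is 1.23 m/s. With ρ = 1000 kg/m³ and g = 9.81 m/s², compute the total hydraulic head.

h ≈ 292.89 m

Pressure head ψ = P/(ρg) = 534×1000 / (1000 × 9.81) = 54.43 m.
Velocity head = v²/(2g) = 1.23² / (2 × 9.81) = 0.077 m.
h = z + ψ + v²/(2g) = 238.38 + 54.43 + 0.077 = 292.89 m.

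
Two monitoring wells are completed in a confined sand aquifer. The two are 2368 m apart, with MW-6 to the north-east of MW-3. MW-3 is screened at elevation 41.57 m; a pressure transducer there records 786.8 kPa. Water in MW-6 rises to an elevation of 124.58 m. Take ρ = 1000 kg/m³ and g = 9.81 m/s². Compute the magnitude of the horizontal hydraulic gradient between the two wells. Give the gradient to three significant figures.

i ≈ 0.00119

Pressure head at MW-3: ψ = P/(ρg) = 786.8×1000 / (1000 × 9.81) = 80.20 m.
Total head at MW-3: h = z + ψ = 41.57 + 80.20 = 121.77 m.
Total head at MW-6: h = 124.58 m (water level in the piezometer is the total head).
Head difference: h(MW-3) − h(MW-6) = 121.77 − 124.58 = -2.81 m.
Hydraulic gradient: i = |Δh| / L = 2.81 / 2368 = 0.00119.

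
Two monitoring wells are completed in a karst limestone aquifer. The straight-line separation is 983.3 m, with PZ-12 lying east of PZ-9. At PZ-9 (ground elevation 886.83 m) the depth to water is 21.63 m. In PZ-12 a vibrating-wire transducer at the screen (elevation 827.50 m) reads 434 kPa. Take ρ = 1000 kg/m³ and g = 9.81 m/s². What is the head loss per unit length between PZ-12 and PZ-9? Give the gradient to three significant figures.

Total head at PZ-9: h = 886.83 − 21.63 = 865.20 m.
Pressure head at PZ-12: ψ = P/(ρg) = 434×1000 / (1000 × 9.81) = 44.24 m.
Total head at PZ-12: h = z + ψ = 827.50 + 44.24 = 871.74 m.
Head difference: h(PZ-9) − h(PZ-12) = 865.20 − 871.74 = -6.54 m.
Hydraulic gradient: i = |Δh| / L = 6.54 / 983.3 = 0.00665.

i ≈ 0.00665 m/m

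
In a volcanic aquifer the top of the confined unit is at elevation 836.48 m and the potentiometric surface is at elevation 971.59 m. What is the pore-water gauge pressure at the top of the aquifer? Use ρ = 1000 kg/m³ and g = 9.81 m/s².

Pressure head at the aquifer top: ψ = h − z = 971.59 − 836.48 = 135.11 m.
P = ρgψ = 1000 × 9.81 × 135.11 = 1325429 Pa ≈ 1330 kPa.

P ≈ 1330 kPa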